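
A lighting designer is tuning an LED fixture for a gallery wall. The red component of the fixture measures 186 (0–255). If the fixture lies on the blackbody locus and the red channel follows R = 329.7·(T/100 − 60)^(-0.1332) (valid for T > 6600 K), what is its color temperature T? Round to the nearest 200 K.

13400 K

(t − 60)^(-0.1332) = 186/329.7 = 0.56415.
t − 60 = 0.56415^(1/-0.1332) = 0.56415^(-7.508) = 73.521, so t = 133.521.
T = 100·t = 13352 K → 13400 K to the nearest 200 K.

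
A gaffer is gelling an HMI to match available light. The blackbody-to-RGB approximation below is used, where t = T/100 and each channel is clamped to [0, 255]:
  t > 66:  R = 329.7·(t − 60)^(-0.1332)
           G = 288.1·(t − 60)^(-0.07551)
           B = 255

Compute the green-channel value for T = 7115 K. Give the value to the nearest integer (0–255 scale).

240

t = 7115/100 = 71.15; the t > 66 branch applies.
G = 288.1·(71.15 − 60)^(-0.07551) = 288.1·11.15^(-0.07551) = 288.1·0.83353 = 240.139.
Rounded: 240.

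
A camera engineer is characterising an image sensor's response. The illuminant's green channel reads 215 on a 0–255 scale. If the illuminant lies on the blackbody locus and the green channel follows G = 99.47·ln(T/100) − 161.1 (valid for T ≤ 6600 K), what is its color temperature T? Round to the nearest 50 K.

ln t = (215 + 161.1) / 99.47 = 3.7810.
t = e^3.7810 = 43.862.
T = 100·t = 4386 K → 4400 K to the nearest 50 K.

4400 K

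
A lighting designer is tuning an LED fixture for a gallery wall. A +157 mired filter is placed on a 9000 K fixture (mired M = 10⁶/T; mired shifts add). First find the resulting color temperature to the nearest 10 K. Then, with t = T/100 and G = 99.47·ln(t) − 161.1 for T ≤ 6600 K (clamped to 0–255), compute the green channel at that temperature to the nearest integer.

M_in = 10⁶/9000 = 111.11; M_out = 111.11 + (+157) = 268.11.
T_out = 10⁶/268.11 = 3729.8 K → 3730 K; t = 37.3.
G = 99.47·ln 37.3 − 161.1 = 99.47·3.6190 − 161.1 = 198.881.
Rounded: 199.

199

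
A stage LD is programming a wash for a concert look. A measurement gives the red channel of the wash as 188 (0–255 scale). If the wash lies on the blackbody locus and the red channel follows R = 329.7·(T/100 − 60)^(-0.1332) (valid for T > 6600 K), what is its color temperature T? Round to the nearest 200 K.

12800 K

(t − 60)^(-0.1332) = 188/329.7 = 0.57022.
t − 60 = 0.57022^(1/-0.1332) = 0.57022^(-7.508) = 67.848, so t = 127.848.
T = 100·t = 12785 K → 12800 K to the nearest 200 K.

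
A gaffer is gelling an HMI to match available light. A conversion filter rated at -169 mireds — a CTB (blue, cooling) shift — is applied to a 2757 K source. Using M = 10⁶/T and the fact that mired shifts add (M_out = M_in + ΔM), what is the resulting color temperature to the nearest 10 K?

5160 K

M_in = 10⁶/2757 = 362.71 mireds.
M_out = 362.71 + (-169) = 193.71 mireds.
T_out = 10⁶/193.71 = 5162.3 K → 5160 K.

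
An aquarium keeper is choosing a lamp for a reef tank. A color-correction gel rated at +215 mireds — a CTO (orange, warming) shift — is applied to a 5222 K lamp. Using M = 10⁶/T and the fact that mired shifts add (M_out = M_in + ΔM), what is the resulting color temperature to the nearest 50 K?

M_in = 10⁶/5222 = 191.50 mireds.
M_out = 191.50 + (+215) = 406.50 mireds.
T_out = 10⁶/406.50 = 2460.0 K → 2450 K.

2450 K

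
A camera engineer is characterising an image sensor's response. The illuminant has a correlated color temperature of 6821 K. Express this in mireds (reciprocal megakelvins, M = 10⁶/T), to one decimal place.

M = 10⁶ / 6821 = 146.606 → 146.6 mireds.

146.6 mireds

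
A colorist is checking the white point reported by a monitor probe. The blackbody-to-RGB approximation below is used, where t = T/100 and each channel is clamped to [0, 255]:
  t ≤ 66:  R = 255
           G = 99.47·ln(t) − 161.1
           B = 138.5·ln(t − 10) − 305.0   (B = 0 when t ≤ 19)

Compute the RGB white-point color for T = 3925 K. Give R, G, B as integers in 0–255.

R=255, G=204, B=163

t = 3925/100 = 39.25; the t ≤ 66 branch applies.
R = 255 by definition for t ≤ 66.
G = 99.47·ln 39.25 − 161.1 = 99.47·3.6700 − 161.1 = 203.950.
B = 138.5·ln(39.25 − 10) − 305.0 = 138.5·ln 29.25 − 305.0 = 138.5·3.3759 − 305.0 = 162.559.
Rounded: (255, 204, 163).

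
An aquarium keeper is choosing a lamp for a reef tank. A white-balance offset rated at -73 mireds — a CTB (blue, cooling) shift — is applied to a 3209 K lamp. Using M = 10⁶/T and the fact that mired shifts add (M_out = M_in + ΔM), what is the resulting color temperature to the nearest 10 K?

4190 K

M_in = 10⁶/3209 = 311.62 mireds.
M_out = 311.62 + (-73) = 238.62 mireds.
T_out = 10⁶/238.62 = 4190.7 K → 4190 K.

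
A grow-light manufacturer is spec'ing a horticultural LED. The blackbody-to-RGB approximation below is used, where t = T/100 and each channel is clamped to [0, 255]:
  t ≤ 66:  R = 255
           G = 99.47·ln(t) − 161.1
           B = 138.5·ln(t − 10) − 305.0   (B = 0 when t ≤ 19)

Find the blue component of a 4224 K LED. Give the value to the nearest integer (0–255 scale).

176

t = 4224/100 = 42.24; the t ≤ 66 branch applies.
B = 138.5·ln(42.24 − 10) − 305.0 = 138.5·ln 32.24 − 305.0 = 138.5·3.4732 − 305.0 = 176.039.
Rounded: 176.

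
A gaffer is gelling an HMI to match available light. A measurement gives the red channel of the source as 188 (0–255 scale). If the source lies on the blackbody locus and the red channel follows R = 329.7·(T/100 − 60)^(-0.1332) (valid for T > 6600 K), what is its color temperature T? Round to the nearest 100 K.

12800 K

(t − 60)^(-0.1332) = 188/329.7 = 0.57022.
t − 60 = 0.57022^(1/-0.1332) = 0.57022^(-7.508) = 67.848, so t = 127.848.
T = 100·t = 12785 K → 12800 K to the nearest 100 K.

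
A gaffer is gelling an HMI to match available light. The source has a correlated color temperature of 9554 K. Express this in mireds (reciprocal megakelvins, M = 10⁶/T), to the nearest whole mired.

M = 10⁶ / 9554 = 104.668 → 105 mireds.

105 mireds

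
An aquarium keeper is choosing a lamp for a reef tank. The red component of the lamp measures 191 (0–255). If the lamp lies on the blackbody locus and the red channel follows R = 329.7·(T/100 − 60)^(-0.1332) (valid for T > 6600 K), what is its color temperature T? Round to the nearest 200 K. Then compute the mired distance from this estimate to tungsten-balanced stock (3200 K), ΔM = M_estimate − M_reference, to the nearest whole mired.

-229 mireds

(t − 60)^(-0.1332) = 191/329.7 = 0.57931.
t − 60 = 0.57931^(1/-0.1332) = 0.57931^(-7.508) = 60.245, so t = 120.245.
T = 100·t = 12025 K → 12000 K to the nearest 200 K.
M_estimate = 10⁶/12000 = 83.33; M_reference = 10⁶/3200 = 312.50.
ΔM = 83.33 − 312.50 = -229.17 → -229 mireds.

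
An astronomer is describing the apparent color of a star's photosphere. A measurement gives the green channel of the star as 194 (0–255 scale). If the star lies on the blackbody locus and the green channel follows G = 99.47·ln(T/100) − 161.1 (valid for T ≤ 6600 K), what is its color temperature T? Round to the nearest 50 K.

ln t = (194 + 161.1) / 99.47 = 3.5699.
t = e^3.5699 = 35.514.
T = 100·t = 3551 K → 3550 K to the nearest 50 K.

3550 K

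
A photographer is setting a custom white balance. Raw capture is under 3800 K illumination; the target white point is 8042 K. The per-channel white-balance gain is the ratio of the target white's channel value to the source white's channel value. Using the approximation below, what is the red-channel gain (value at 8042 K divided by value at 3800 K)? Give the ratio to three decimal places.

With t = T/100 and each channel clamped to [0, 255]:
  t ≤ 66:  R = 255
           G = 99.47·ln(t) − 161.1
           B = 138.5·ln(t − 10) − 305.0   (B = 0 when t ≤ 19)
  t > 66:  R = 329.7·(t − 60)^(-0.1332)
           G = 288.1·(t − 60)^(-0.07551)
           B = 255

0.865

At 3800 K (t = 38):
  R = 255 by definition for t ≤ 66.
At 8042 K (t = 80.42):
  R = 329.7·(80.42 − 60)^(-0.1332) = 329.7·20.42^(-0.1332) = 329.7·0.66911 = 220.607.
Gain = 220.607 / 255.000 = 0.8651 → 0.865.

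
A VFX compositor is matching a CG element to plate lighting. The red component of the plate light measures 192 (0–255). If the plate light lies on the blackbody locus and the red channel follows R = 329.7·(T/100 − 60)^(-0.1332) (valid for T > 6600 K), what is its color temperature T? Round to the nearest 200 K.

11800 K

(t − 60)^(-0.1332) = 192/329.7 = 0.58235.
t − 60 = 0.58235^(1/-0.1332) = 0.58235^(-7.508) = 57.929, so t = 117.929.
T = 100·t = 11793 K → 11800 K to the nearest 200 K.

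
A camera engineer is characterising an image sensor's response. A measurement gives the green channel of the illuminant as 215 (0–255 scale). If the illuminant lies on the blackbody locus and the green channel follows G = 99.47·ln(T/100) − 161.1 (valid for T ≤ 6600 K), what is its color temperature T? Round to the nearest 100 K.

ln t = (215 + 161.1) / 99.47 = 3.7810.
t = e^3.7810 = 43.862.
T = 100·t = 4386 K → 4400 K to the nearest 100 K.

4400 K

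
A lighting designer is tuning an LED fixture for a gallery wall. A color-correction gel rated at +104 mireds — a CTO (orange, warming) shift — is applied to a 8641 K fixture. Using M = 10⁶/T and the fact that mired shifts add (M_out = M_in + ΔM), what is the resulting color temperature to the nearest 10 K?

4550 K

M_in = 10⁶/8641 = 115.73 mireds.
M_out = 115.73 + (+104) = 219.73 mireds.
T_out = 10⁶/219.73 = 4551.1 K → 4550 K.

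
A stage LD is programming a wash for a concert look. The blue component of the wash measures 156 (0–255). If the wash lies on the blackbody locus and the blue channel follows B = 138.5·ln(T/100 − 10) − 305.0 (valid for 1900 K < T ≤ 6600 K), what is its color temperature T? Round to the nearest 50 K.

ln(t − 10) = (156 + 305.0) / 138.5 = 3.3285.
t − 10 = e^3.3285 = 27.897, so t = 37.897.
T = 100·t = 3790 K → 3800 K to the nearest 50 K.

3800 K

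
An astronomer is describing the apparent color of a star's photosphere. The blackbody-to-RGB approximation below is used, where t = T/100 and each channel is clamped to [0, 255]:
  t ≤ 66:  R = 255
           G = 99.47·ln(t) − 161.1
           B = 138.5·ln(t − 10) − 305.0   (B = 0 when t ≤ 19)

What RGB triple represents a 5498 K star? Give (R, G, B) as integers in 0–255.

(255, 237, 222)

t = 5498/100 = 54.98; the t ≤ 66 branch applies.
R = 255 by definition for t ≤ 66.
G = 99.47·ln 54.98 − 161.1 = 99.47·4.0070 − 161.1 = 237.473.
B = 138.5·ln(54.98 − 10) − 305.0 = 138.5·ln 44.98 − 305.0 = 138.5·3.8062 − 305.0 = 222.161.
Rounded: (255, 237, 222).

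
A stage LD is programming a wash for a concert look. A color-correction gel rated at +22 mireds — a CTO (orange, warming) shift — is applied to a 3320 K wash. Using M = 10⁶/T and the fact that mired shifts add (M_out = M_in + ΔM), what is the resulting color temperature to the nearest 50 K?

M_in = 10⁶/3320 = 301.20 mireds.
M_out = 301.20 + (+22) = 323.20 mireds.
T_out = 10⁶/323.20 = 3094.0 K → 3100 K.

3100 K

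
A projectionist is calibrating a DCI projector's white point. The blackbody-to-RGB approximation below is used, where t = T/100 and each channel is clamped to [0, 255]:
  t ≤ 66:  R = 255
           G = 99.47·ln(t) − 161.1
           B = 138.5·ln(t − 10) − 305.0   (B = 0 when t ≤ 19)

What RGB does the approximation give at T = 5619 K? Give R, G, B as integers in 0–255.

R=255, G=240, B=226

t = 5619/100 = 56.19; the t ≤ 66 branch applies.
R = 255 by definition for t ≤ 66.
G = 99.47·ln 56.19 − 161.1 = 99.47·4.0287 − 161.1 = 239.639.
B = 138.5·ln(56.19 − 10) − 305.0 = 138.5·ln 46.19 − 305.0 = 138.5·3.8328 − 305.0 = 225.838.
Rounded: (255, 240, 226).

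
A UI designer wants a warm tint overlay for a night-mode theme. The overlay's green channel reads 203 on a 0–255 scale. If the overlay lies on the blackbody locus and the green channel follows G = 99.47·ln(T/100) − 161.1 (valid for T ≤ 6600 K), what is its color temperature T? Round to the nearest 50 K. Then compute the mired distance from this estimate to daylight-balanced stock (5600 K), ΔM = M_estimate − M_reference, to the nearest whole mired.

ln t = (203 + 161.1) / 99.47 = 3.6604.
t = e^3.6604 = 38.877.
T = 100·t = 3888 K → 3900 K to the nearest 50 K.
M_estimate = 10⁶/3900 = 256.41; M_reference = 10⁶/5600 = 178.57.
ΔM = 256.41 − 178.57 = 77.84 → +78 mireds.

+78 mireds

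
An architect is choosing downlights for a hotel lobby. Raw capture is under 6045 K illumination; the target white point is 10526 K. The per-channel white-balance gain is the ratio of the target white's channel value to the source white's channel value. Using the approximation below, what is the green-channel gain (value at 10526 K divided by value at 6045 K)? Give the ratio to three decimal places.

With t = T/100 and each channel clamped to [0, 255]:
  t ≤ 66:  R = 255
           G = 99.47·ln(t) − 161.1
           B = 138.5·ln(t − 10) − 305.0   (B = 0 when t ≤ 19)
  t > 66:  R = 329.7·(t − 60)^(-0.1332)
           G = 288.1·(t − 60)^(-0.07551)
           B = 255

0.875

At 6045 K (t = 60.45):
  G = 99.47·ln 60.45 − 161.1 = 99.47·4.1018 − 161.1 = 246.908.
At 10526 K (t = 105.26):
  G = 288.1·(105.26 − 60)^(-0.07551) = 288.1·45.26^(-0.07551) = 288.1·0.74985 = 216.033.
Gain = 216.033 / 246.908 = 0.8750 → 0.875.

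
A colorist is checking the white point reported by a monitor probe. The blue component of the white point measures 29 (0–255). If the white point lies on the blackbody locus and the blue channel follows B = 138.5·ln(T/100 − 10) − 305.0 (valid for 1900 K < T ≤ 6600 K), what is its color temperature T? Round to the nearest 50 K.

2100 K

ln(t − 10) = (29 + 305.0) / 138.5 = 2.4116.
t − 10 = e^2.4116 = 11.151, so t = 21.151.
T = 100·t = 2115 K → 2100 K to the nearest 50 K.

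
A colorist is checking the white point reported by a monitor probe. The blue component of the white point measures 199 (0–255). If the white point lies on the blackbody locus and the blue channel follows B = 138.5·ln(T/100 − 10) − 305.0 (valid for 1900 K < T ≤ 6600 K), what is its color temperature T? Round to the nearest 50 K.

4800 K

ln(t − 10) = (199 + 305.0) / 138.5 = 3.6390.
t − 10 = e^3.6390 = 38.053, so t = 48.053.
T = 100·t = 4805 K → 4800 K to the nearest 50 K.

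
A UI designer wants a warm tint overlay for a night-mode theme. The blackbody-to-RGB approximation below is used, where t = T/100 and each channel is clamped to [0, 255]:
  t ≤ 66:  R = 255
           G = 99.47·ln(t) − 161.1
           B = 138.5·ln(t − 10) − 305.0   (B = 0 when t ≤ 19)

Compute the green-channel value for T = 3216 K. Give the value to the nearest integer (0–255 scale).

184

t = 3216/100 = 32.16; the t ≤ 66 branch applies.
G = 99.47·ln 32.16 − 161.1 = 99.47·3.4707 − 161.1 = 184.133.
Rounded: 184.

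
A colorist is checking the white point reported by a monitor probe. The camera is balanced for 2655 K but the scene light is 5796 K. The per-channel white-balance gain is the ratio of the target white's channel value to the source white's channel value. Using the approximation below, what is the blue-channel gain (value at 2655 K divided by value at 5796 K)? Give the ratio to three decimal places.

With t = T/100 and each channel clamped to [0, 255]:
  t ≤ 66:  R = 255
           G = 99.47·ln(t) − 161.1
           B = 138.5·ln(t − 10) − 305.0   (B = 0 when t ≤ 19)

At 5796 K (t = 57.96):
  B = 138.5·ln(57.96 − 10) − 305.0 = 138.5·ln 47.96 − 305.0 = 138.5·3.8704 − 305.0 = 231.046.
At 2655 K (t = 26.55):
  B = 138.5·ln(26.55 − 10) − 305.0 = 138.5·ln 16.55 − 305.0 = 138.5·2.8064 − 305.0 = 83.684.
Gain = 83.684 / 231.046 = 0.3622 → 0.362.

0.362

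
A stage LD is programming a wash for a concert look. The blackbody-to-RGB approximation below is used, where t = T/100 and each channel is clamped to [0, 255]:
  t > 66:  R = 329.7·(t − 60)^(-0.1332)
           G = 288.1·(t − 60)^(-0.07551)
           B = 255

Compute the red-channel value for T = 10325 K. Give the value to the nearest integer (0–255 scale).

t = 10325/100 = 103.25; the t > 66 branch applies.
R = 329.7·(103.25 − 60)^(-0.1332) = 329.7·43.25^(-0.1332) = 329.7·0.60546 = 199.621.
Rounded: 200.

200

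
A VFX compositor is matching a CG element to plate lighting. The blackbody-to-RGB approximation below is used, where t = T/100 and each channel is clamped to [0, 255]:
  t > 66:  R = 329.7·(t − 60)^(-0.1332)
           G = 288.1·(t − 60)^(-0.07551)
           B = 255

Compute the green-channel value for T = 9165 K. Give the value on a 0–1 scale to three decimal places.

0.870

t = 9165/100 = 91.65; the t > 66 branch applies.
G = 288.1·(91.65 − 60)^(-0.07551) = 288.1·31.65^(-0.07551) = 288.1·0.77038 = 221.947.
On a 0–1 scale: 221.947/255 = 0.8704 → 0.870.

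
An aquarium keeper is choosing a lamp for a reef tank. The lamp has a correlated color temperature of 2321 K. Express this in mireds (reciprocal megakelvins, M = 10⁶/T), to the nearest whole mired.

M = 10⁶ / 2321 = 430.849 → 431 mireds.

431 mireds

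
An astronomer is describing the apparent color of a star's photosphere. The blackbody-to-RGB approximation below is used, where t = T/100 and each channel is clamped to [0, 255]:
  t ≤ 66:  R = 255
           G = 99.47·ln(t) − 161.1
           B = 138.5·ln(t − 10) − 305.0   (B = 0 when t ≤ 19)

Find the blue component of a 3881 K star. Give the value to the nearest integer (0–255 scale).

160

t = 3881/100 = 38.81; the t ≤ 66 branch applies.
B = 138.5·ln(38.81 − 10) − 305.0 = 138.5·ln 28.81 − 305.0 = 138.5·3.3607 − 305.0 = 160.460.
Rounded: 160.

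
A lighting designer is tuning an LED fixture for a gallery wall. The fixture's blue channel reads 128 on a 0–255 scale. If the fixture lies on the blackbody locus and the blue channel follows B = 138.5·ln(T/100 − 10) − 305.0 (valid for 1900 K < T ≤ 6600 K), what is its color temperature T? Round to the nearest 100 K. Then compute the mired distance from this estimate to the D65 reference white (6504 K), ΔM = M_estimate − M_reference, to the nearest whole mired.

+149 mireds

ln(t − 10) = (128 + 305.0) / 138.5 = 3.1264.
t − 10 = e^3.1264 = 22.791, so t = 32.791.
T = 100·t = 3279 K → 3300 K to the nearest 100 K.
M_estimate = 10⁶/3300 = 303.03; M_reference = 10⁶/6504 = 153.75.
ΔM = 303.03 − 153.75 = 149.28 → +149 mireds.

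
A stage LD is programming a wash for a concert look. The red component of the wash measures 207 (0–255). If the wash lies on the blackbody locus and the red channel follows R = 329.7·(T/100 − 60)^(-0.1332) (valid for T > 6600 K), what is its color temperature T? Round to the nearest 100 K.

9300 K

(t − 60)^(-0.1332) = 207/329.7 = 0.62784.
t − 60 = 0.62784^(1/-0.1332) = 0.62784^(-7.508) = 32.933, so t = 92.933.
T = 100·t = 9293 K → 9300 K to the nearest 100 K.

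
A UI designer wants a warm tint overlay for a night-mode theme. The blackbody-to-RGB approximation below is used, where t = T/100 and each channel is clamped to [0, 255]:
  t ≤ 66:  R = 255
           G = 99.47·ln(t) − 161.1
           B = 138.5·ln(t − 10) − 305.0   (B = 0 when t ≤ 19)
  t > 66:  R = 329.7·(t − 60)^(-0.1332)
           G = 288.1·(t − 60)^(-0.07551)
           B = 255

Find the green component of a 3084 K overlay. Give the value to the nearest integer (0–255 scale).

t = 3084/100 = 30.84; the t ≤ 66 branch applies.
G = 99.47·ln 30.84 − 161.1 = 99.47·3.4288 − 161.1 = 179.964.
Rounded: 180.

180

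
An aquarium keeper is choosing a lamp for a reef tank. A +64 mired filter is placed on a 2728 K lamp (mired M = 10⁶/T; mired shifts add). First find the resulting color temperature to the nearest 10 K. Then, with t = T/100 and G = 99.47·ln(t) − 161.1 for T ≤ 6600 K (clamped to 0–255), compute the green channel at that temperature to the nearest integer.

152

M_in = 10⁶/2728 = 366.57; M_out = 366.57 + (+64) = 430.57.
T_out = 10⁶/430.57 = 2322.5 K → 2320 K; t = 23.2.
G = 99.47·ln 23.2 − 161.1 = 99.47·3.1442 − 161.1 = 151.649.
Rounded: 152.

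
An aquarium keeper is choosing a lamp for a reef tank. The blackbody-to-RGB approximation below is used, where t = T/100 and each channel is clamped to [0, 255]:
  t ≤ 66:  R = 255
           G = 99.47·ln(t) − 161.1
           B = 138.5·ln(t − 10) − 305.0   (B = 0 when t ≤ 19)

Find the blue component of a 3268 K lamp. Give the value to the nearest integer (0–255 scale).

t = 3268/100 = 32.68; the t ≤ 66 branch applies.
B = 138.5·ln(32.68 − 10) − 305.0 = 138.5·ln 22.68 − 305.0 = 138.5·3.1215 − 305.0 = 127.325.
Rounded: 127.

127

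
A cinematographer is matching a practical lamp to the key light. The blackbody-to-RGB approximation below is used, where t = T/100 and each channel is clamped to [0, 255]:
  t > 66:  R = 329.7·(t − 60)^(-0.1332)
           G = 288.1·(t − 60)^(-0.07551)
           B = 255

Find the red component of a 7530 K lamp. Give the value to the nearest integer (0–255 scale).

t = 7530/100 = 75.3; the t > 66 branch applies.
R = 329.7·(75.3 − 60)^(-0.1332) = 329.7·15.3^(-0.1332) = 329.7·0.69534 = 229.255.
Rounded: 229.

229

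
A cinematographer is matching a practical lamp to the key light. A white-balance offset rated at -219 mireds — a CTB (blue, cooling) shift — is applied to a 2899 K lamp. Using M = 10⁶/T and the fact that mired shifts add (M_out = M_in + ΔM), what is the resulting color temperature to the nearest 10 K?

M_in = 10⁶/2899 = 344.95 mireds.
M_out = 344.95 + (-219) = 125.95 mireds.
T_out = 10⁶/125.95 = 7939.9 K → 7940 K.

7940 K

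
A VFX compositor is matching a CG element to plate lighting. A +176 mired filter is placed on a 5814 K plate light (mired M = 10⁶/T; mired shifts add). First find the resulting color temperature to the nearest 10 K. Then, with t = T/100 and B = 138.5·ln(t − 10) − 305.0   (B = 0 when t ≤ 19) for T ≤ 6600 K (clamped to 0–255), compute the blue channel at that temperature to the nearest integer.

101

M_in = 10⁶/5814 = 172.00; M_out = 172.00 + (+176) = 348.00.
T_out = 10⁶/348.00 = 2873.6 K → 2870 K; t = 28.7.
B = 138.5·ln(28.7 − 10) − 305.0 = 138.5·ln 18.7 − 305.0 = 138.5·2.9285 − 305.0 = 100.601.
Rounded: 101.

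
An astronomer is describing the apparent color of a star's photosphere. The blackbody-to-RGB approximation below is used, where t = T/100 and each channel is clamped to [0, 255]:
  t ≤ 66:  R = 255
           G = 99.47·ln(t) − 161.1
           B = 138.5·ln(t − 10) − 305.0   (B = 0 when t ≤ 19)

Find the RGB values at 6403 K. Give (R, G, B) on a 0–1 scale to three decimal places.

(1.000, 0.991, 0.971)

t = 6403/100 = 64.03; the t ≤ 66 branch applies.
R = 255 by definition for t ≤ 66.
G = 99.47·ln 64.03 − 161.1 = 99.47·4.1594 − 161.1 = 252.631.
B = 138.5·ln(64.03 − 10) − 305.0 = 138.5·ln 54.03 − 305.0 = 138.5·3.9895 − 305.0 = 247.551.
Dividing each by 255: (1.0000, 0.9907, 0.9708) → (1.000, 0.991, 0.971).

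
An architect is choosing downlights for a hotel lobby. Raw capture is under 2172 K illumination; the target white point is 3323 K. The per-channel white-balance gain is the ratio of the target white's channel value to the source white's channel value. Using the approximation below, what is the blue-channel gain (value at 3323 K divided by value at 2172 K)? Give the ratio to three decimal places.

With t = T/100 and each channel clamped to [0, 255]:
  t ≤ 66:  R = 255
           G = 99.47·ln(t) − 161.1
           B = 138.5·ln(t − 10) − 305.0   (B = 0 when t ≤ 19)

3.640

At 2172 K (t = 21.72):
  B = 138.5·ln(21.72 − 10) − 305.0 = 138.5·ln 11.72 − 305.0 = 138.5·2.4613 − 305.0 = 35.890.
At 3323 K (t = 33.23):
  B = 138.5·ln(33.23 − 10) − 305.0 = 138.5·ln 23.23 − 305.0 = 138.5·3.1454 − 305.0 = 130.644.
Gain = 130.644 / 35.890 = 3.6402 → 3.640.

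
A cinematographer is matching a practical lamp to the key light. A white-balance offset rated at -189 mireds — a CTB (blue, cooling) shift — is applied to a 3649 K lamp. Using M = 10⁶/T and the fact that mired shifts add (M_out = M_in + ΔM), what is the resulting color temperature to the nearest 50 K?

11750 K

M_in = 10⁶/3649 = 274.05 mireds.
M_out = 274.05 + (-189) = 85.05 mireds.
T_out = 10⁶/85.05 = 11758.1 K → 11750 K.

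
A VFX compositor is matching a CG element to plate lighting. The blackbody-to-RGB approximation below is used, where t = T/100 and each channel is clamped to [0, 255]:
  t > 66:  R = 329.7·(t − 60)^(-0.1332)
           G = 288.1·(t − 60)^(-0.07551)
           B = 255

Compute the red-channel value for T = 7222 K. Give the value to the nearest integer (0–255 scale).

t = 7222/100 = 72.22; the t > 66 branch applies.
R = 329.7·(72.22 − 60)^(-0.1332) = 329.7·12.22^(-0.1332) = 329.7·0.71648 = 236.222.
Rounded: 236.

236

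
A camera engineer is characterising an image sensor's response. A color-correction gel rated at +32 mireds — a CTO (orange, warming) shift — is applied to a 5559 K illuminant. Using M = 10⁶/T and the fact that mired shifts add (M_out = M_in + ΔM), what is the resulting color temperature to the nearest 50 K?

4700 K

M_in = 10⁶/5559 = 179.89 mireds.
M_out = 179.89 + (+32) = 211.89 mireds.
T_out = 10⁶/211.89 = 4719.5 K → 4700 K.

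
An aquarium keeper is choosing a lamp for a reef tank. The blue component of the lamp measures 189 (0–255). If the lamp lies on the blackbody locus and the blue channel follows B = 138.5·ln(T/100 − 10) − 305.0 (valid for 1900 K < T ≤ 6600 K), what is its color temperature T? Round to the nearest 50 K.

4550 K

ln(t − 10) = (189 + 305.0) / 138.5 = 3.5668.
t − 10 = e^3.5668 = 35.403, so t = 45.403.
T = 100·t = 4540 K → 4550 K to the nearest 50 K.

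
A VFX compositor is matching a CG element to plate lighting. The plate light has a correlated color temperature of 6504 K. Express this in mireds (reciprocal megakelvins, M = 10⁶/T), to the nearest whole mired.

154 mireds

M = 10⁶ / 6504 = 153.752 → 154 mireds.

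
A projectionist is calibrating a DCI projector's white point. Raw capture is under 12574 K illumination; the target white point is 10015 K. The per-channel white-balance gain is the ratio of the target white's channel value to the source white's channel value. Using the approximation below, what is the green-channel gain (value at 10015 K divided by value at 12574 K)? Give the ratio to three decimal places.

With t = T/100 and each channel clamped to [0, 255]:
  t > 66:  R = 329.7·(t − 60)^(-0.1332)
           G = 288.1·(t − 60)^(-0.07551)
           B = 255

At 12574 K (t = 125.74):
  G = 288.1·(125.74 − 60)^(-0.07551) = 288.1·65.74^(-0.07551) = 288.1·0.72901 = 210.029.
At 10015 K (t = 100.15):
  G = 288.1·(100.15 − 60)^(-0.07551) = 288.1·40.15^(-0.07551) = 288.1·0.75667 = 217.996.
Gain = 217.996 / 210.029 = 1.0379 → 1.038.

1.038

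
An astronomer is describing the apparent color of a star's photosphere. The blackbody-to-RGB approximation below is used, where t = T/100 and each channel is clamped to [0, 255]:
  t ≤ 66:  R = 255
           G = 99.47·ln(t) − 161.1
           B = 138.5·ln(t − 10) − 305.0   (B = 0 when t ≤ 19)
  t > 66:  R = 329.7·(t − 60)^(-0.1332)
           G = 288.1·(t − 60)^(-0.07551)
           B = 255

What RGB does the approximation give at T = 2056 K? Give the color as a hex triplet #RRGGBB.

t = 2056/100 = 20.56; the t ≤ 66 branch applies.
R = 255 by definition for t ≤ 66.
G = 99.47·ln 20.56 − 161.1 = 99.47·3.0233 − 161.1 = 139.632.
B = 138.5·ln(20.56 − 10) − 305.0 = 138.5·ln 10.56 − 305.0 = 138.5·2.3571 − 305.0 = 21.455.
Rounded: (255, 140, 21).
In hex: #FF8C15.

#FF8C15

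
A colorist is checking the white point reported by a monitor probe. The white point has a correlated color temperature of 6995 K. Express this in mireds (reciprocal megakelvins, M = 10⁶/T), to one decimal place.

143.0 mireds

M = 10⁶ / 6995 = 142.959 → 143.0 mireds.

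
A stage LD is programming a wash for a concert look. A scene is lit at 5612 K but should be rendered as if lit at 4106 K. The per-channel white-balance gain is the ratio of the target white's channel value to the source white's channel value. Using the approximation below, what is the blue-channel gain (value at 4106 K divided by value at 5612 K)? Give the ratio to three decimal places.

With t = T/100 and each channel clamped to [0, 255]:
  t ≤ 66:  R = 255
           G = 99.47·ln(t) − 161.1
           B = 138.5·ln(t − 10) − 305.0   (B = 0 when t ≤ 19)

0.757

At 5612 K (t = 56.12):
  B = 138.5·ln(56.12 − 10) − 305.0 = 138.5·ln 46.12 − 305.0 = 138.5·3.8312 − 305.0 = 225.628.
At 4106 K (t = 41.06):
  B = 138.5·ln(41.06 − 10) − 305.0 = 138.5·ln 31.06 − 305.0 = 138.5·3.4359 − 305.0 = 170.875.
Gain = 170.875 / 225.628 = 0.7573 → 0.757.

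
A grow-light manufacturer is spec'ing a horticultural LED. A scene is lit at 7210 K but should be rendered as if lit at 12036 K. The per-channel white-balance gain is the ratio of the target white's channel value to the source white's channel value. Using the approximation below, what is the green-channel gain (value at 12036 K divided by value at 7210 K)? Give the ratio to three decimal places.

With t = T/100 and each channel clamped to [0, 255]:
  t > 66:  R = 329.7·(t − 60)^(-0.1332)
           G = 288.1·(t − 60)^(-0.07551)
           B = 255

At 7210 K (t = 72.1):
  G = 288.1·(72.1 − 60)^(-0.07551) = 288.1·12.1^(-0.07551) = 288.1·0.82840 = 238.661.
At 12036 K (t = 120.36):
  G = 288.1·(120.36 − 60)^(-0.07551) = 288.1·60.36^(-0.07551) = 288.1·0.73373 = 211.387.
Gain = 211.387 / 238.661 = 0.8857 → 0.886.

0.886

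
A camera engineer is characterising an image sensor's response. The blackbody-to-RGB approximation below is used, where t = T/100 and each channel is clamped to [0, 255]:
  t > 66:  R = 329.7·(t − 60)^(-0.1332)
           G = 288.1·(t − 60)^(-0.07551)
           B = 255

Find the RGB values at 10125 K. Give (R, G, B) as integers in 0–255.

(201, 218, 255)

t = 10125/100 = 101.25; the t > 66 branch applies.
R = 329.7·(101.25 − 60)^(-0.1332) = 329.7·41.25^(-0.1332) = 329.7·0.60929 = 200.884.
G = 288.1·(101.25 − 60)^(-0.07551) = 288.1·41.25^(-0.07551) = 288.1·0.75513 = 217.552.
B = 255 by definition for t > 66.
Rounded: (201, 218, 255).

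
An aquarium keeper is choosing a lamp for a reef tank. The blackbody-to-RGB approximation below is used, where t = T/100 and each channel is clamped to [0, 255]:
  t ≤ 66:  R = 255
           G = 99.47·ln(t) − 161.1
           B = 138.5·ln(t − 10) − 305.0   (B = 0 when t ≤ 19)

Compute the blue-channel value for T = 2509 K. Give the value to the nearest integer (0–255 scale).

t = 2509/100 = 25.09; the t ≤ 66 branch applies.
B = 138.5·ln(25.09 − 10) − 305.0 = 138.5·ln 15.09 − 305.0 = 138.5·2.7140 − 305.0 = 70.893.
Rounded: 71.

71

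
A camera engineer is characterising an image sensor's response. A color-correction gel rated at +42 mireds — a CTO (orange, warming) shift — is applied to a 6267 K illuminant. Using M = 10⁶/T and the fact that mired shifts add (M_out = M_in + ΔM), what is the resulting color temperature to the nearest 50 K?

4950 K

M_in = 10⁶/6267 = 159.57 mireds.
M_out = 159.57 + (+42) = 201.57 mireds.
T_out = 10⁶/201.57 = 4961.2 K → 4950 K.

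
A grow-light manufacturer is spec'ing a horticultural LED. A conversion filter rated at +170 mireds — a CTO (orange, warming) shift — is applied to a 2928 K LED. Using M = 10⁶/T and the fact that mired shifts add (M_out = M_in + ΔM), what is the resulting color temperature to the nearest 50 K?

1950 K

M_in = 10⁶/2928 = 341.53 mireds.
M_out = 341.53 + (+170) = 511.53 mireds.
T_out = 10⁶/511.53 = 1954.9 K → 1950 K.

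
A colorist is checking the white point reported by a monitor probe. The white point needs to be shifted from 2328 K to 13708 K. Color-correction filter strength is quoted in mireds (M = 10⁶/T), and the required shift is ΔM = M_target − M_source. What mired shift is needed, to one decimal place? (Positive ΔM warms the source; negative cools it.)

M_source = 10⁶/2328 = 429.553; M_target = 10⁶/13708 = 72.950.
ΔM = 72.950 − 429.553 = -356.603 → -356.6 mireds, a cooling shift.

-356.6 mireds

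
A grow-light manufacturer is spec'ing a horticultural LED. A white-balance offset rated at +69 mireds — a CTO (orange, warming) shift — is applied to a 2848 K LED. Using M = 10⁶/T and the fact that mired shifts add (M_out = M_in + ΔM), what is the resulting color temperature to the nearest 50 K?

2400 K

M_in = 10⁶/2848 = 351.12 mireds.
M_out = 351.12 + (+69) = 420.12 mireds.
T_out = 10⁶/420.12 = 2380.3 K → 2400 K.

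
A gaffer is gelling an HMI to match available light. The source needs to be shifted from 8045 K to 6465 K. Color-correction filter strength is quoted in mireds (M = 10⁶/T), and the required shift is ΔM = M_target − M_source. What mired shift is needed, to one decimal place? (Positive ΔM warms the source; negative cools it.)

M_source = 10⁶/8045 = 124.301; M_target = 10⁶/6465 = 154.679.
ΔM = 154.679 − 124.301 = 30.378 → +30.4 mireds, a warming shift.

+30.4 mireds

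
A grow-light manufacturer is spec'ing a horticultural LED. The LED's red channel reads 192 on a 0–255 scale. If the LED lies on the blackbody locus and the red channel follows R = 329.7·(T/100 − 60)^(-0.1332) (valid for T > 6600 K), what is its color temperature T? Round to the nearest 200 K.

11800 K

(t − 60)^(-0.1332) = 192/329.7 = 0.58235.
t − 60 = 0.58235^(1/-0.1332) = 0.58235^(-7.508) = 57.929, so t = 117.929.
T = 100·t = 11793 K → 11800 K to the nearest 200 K.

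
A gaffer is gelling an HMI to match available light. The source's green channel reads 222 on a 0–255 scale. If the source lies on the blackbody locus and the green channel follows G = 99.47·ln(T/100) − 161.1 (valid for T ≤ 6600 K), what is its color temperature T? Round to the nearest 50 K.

ln t = (222 + 161.1) / 99.47 = 3.8514.
t = e^3.8514 = 47.059.
T = 100·t = 4706 K → 4700 K to the nearest 50 K.

4700 K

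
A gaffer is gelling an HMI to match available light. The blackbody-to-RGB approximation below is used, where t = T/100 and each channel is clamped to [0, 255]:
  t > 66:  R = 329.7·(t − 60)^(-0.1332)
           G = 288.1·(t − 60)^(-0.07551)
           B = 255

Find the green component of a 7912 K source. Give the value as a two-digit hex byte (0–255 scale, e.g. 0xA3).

t = 7912/100 = 79.12; the t > 66 branch applies.
G = 288.1·(79.12 − 60)^(-0.07551) = 288.1·19.12^(-0.07551) = 288.1·0.80027 = 230.557.
Rounded: 231; in hex, 0xE7.

0xE7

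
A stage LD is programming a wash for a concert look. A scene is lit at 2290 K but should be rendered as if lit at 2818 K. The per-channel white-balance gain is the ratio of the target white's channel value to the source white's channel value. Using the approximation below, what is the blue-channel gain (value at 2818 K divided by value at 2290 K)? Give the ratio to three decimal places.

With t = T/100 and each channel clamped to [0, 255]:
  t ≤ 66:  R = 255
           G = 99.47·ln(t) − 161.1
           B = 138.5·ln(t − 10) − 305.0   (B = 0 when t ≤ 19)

1.966

At 2290 K (t = 22.9):
  B = 138.5·ln(22.9 − 10) − 305.0 = 138.5·ln 12.9 − 305.0 = 138.5·2.5572 − 305.0 = 49.176.
At 2818 K (t = 28.18):
  B = 138.5·ln(28.18 − 10) − 305.0 = 138.5·ln 18.18 − 305.0 = 138.5·2.9003 − 305.0 = 96.695.
Gain = 96.695 / 49.176 = 1.9663 → 1.966.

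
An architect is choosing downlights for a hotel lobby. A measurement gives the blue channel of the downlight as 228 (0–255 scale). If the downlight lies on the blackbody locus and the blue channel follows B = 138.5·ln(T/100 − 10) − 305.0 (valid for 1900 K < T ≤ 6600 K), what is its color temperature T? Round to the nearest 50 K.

5700 K

ln(t − 10) = (228 + 305.0) / 138.5 = 3.8484.
t − 10 = e^3.8484 = 46.917, so t = 56.917.
T = 100·t = 5692 K → 5700 K to the nearest 50 K.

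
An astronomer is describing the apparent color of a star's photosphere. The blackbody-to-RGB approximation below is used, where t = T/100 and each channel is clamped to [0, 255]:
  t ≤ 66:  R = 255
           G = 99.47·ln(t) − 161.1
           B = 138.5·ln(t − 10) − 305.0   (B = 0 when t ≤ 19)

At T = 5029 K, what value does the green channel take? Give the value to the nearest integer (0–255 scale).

229

t = 5029/100 = 50.29; the t ≤ 66 branch applies.
G = 99.47·ln 50.29 − 161.1 = 99.47·3.9178 − 161.1 = 228.604.
Rounded: 229.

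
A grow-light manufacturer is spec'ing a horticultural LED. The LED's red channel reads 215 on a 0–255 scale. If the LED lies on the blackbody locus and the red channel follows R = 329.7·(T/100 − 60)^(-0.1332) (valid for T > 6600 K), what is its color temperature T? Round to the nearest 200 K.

(t − 60)^(-0.1332) = 215/329.7 = 0.65211.
t − 60 = 0.65211^(1/-0.1332) = 0.65211^(-7.508) = 24.774, so t = 84.774.
T = 100·t = 8477 K → 8400 K to the nearest 200 K.

8400 K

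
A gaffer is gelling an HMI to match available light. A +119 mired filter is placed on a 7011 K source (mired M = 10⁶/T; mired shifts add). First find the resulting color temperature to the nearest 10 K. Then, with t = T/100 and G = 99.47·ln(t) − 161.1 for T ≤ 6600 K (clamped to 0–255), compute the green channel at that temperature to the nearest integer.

M_in = 10⁶/7011 = 142.63; M_out = 142.63 + (+119) = 261.63.
T_out = 10⁶/261.63 = 3822.1 K → 3820 K; t = 38.2.
G = 99.47·ln 38.2 − 161.1 = 99.47·3.6428 − 161.1 = 201.253.
Rounded: 201.

201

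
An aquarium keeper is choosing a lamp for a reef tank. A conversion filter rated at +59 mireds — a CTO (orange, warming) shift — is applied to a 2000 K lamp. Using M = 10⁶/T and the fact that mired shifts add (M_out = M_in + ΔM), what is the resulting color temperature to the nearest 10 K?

1790 K

M_in = 10⁶/2000 = 500.00 mireds.
M_out = 500.00 + (+59) = 559.00 mireds.
T_out = 10⁶/559.00 = 1788.9 K → 1790 K.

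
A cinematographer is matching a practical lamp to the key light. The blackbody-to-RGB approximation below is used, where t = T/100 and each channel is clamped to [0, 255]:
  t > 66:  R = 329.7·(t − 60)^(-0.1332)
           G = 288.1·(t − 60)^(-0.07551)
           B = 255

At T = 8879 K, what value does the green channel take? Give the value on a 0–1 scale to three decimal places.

t = 8879/100 = 88.79; the t > 66 branch applies.
G = 288.1·(88.79 − 60)^(-0.07551) = 288.1·28.79^(-0.07551) = 288.1·0.77591 = 223.540.
On a 0–1 scale: 223.540/255 = 0.8766 → 0.877.

0.877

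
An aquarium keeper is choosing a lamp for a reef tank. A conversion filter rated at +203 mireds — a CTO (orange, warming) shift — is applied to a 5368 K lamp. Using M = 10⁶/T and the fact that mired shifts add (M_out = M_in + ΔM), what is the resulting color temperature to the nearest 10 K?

M_in = 10⁶/5368 = 186.29 mireds.
M_out = 186.29 + (+203) = 389.29 mireds.
T_out = 10⁶/389.29 = 2568.8 K → 2570 K.

2570 K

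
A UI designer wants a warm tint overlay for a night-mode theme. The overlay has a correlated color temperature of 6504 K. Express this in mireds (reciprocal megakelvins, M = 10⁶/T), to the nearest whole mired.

154 mireds

M = 10⁶ / 6504 = 153.752 → 154 mireds.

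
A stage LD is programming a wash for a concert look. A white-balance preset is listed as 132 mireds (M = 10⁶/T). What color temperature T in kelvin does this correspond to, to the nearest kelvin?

T = 10⁶ / 132 = 7575.76 K → 7576 K.

7576 K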